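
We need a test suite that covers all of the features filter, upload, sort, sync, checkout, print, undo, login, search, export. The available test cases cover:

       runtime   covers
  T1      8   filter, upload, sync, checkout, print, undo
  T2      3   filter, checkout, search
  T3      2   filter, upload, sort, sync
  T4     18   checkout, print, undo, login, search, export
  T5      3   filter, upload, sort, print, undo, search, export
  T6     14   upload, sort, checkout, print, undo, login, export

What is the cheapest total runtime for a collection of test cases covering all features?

T2, T3, T6 cover every feature at runtime 3 + 2 + 14 = 19.
Any cover uses at least 2 test cases; among all covering selections none totals below 19.
Greedy by coverage-per-runtime would pick T5, T3, T2, T6 for 22 — worse than the optimum 19.

19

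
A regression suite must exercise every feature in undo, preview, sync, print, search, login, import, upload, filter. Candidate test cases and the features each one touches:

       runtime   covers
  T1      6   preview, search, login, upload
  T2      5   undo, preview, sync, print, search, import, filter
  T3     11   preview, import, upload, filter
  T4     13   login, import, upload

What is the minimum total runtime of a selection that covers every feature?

T1, T2 cover every feature at runtime 6 + 5 = 11.
Any cover uses at least 2 test cases; among all covering selections none totals below 11.

11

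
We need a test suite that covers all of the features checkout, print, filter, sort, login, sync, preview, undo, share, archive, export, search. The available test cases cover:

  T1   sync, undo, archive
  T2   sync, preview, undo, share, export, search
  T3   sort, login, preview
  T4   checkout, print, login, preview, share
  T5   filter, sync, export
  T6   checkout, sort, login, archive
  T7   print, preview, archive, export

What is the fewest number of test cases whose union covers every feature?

4

T2, T4, T5, T6 together cover {checkout, print, filter, sort, login, sync, preview, undo, share, archive, export, search} — every feature.
No 3 of the 7 test cases cover everything (all 35 triples fall short), so 4 is minimum.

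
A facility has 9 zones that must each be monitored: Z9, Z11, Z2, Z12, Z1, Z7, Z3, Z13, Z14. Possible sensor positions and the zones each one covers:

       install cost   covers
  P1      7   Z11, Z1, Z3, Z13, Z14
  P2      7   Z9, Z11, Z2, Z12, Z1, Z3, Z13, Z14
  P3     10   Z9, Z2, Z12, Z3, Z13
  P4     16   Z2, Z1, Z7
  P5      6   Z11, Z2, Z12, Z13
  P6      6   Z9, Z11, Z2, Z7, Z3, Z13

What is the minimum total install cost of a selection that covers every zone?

P2, P6 cover every zone at install cost 7 + 6 = 13.
Any cover uses at least 2 sensor positions; among all covering selections none totals below 13.

13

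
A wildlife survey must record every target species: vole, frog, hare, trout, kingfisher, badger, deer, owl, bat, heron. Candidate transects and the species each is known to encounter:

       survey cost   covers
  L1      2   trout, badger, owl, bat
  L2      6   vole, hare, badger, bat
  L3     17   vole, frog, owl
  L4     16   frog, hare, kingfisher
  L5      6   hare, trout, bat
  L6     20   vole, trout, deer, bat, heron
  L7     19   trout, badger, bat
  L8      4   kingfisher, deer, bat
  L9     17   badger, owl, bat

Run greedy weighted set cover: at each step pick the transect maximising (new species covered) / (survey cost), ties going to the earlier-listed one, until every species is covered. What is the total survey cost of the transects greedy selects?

Pick 1: L1 adds 4 new (trout, badger, owl, bat) at survey cost 2 (ratio 4/2).
Pick 2: L8 adds 2 new (kingfisher, deer) at survey cost 4 (ratio 2/4).
Pick 3: L2 adds 2 new (vole, hare) at survey cost 6 (ratio 2/6).
Pick 4: L4 adds 1 new (frog) at survey cost 16 (ratio 1/16).
Pick 5: L6 adds 1 new (heron) at survey cost 20 (ratio 1/20).
Greedy total survey cost: 2 + 4 + 6 + 16 + 20 = 48. (The true optimum is 38, so greedy overshoots here.)

48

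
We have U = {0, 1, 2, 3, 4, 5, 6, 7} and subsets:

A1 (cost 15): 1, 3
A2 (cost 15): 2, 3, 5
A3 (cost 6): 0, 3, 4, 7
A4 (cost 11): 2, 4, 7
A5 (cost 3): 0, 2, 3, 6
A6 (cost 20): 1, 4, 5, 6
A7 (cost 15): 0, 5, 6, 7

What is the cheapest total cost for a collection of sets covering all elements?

29

A3, A5, A6 cover every element at cost 6 + 3 + 20 = 29.
Any cover uses at least 3 sets; among all covering selections none totals below 29.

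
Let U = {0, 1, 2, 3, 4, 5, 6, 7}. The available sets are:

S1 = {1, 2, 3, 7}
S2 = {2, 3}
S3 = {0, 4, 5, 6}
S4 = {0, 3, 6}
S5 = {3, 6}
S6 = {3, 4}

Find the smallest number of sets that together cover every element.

2

S1, S3 together cover {0, 1, 2, 3, 4, 5, 6, 7} — every element.
No single set contains all 8 elements, so 2 is optimal.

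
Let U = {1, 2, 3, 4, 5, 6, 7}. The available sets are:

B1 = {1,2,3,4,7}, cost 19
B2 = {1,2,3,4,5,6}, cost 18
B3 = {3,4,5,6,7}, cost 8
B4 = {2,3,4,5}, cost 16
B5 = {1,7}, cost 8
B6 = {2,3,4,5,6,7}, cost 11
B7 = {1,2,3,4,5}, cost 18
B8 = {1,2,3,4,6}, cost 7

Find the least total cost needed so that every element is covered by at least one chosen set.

B3, B8 cover every element at cost 8 + 7 = 15.
Any cover uses at least 2 sets; among all covering selections none totals below 15.

15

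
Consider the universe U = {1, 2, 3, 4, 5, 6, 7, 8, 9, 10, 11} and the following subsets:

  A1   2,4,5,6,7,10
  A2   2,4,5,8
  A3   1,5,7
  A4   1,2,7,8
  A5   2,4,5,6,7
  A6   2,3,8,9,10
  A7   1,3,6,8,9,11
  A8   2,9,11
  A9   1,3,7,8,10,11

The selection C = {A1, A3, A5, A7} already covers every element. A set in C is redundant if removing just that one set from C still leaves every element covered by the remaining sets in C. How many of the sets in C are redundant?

Drop A1: 10 uncovered — not redundant.
Drop A3: the rest still cover every element — redundant.
Drop A5: the rest still cover every element — redundant.
Drop A7: 3, 8, 9, 11 uncovered — not redundant.
2 redundant: A3, A5.

2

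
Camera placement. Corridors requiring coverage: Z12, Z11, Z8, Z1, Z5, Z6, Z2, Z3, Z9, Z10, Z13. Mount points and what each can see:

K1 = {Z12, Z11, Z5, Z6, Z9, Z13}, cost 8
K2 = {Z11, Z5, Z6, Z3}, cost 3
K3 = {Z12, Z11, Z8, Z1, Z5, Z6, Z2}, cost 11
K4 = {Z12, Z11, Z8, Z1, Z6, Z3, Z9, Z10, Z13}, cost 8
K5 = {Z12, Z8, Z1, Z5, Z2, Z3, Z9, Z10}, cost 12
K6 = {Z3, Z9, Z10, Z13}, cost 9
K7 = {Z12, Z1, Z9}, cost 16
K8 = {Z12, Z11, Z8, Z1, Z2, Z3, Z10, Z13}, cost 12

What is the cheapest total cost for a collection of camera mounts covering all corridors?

19

K3, K4 cover every corridor at cost 11 + 8 = 19.
Any cover uses at least 2 camera mounts; among all covering selections none totals below 19.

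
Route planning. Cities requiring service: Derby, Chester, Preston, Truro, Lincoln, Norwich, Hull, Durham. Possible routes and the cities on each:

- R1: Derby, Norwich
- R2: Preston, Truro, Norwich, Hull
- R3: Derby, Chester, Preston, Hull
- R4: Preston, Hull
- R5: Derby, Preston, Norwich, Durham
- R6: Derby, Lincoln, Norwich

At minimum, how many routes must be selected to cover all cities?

R2, R3, R5, R6 together cover {Derby, Chester, Preston, Truro, Lincoln, Norwich, Hull, Durham} — every city.
No 3 of the 6 routes cover everything (all 20 triples fall short), so 4 is minimum.

4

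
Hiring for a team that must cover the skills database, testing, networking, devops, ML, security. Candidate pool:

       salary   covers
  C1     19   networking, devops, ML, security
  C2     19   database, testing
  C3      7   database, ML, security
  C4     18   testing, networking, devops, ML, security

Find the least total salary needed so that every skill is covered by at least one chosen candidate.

25

C3, C4 cover every skill at salary 7 + 18 = 25.
Any cover uses at least 2 candidates; among all covering selections none totals below 25.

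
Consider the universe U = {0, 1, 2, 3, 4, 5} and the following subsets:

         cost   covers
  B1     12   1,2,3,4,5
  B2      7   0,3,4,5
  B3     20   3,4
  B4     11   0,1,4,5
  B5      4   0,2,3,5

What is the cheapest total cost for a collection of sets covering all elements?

B4, B5 cover every element at cost 11 + 4 = 15.
Any cover uses at least 2 sets; among all covering selections none totals below 15.

15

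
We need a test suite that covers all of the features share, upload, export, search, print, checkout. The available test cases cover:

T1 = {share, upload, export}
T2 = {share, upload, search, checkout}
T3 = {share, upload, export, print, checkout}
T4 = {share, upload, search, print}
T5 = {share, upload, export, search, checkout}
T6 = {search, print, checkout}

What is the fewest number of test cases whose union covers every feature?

2

T1, T6 together cover {share, upload, export, search, print, checkout} — every feature.
No single test case contains all 6 features, so 2 is optimal.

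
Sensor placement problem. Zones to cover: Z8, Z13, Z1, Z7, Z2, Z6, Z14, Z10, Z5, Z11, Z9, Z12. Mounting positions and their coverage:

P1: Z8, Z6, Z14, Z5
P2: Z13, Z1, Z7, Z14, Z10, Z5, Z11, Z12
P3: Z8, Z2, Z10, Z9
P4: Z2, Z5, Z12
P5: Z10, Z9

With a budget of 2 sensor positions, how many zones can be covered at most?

11

Choosing P2, P3 covers {Z8, Z13, Z1, Z7, Z2, Z14, Z10, Z5, Z11, Z9, Z12} — 11 zones.
No choice of 2 sensor positions does better; here Z6 is left uncovered.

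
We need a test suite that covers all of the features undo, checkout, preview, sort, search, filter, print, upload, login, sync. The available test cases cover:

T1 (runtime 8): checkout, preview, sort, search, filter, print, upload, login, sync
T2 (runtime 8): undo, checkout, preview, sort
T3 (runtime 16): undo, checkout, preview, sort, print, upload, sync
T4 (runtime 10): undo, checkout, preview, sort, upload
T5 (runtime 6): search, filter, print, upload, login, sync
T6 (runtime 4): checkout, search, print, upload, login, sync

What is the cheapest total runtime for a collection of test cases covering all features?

14

T2, T5 cover every feature at runtime 8 + 6 = 14.
Any cover uses at least 2 test cases; among all covering selections none totals below 14.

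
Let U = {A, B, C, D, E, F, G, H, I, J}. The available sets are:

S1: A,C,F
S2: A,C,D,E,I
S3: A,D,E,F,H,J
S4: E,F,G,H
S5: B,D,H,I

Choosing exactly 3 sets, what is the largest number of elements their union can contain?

9

Choosing S1, S3, S5 covers {A, B, C, D, E, F, H, I, J} — 9 elements.
No choice of 3 sets does better; here G is left uncovered.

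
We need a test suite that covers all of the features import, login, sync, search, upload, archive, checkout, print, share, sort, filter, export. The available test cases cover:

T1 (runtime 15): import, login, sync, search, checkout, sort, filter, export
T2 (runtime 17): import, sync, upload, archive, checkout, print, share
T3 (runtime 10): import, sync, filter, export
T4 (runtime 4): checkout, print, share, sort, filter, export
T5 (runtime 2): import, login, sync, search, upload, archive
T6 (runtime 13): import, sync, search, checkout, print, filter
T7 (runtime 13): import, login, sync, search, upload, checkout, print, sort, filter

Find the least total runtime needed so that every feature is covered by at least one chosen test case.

T4, T5 cover every feature at runtime 4 + 2 = 6.
Any cover uses at least 2 test cases; among all covering selections none totals below 6.

6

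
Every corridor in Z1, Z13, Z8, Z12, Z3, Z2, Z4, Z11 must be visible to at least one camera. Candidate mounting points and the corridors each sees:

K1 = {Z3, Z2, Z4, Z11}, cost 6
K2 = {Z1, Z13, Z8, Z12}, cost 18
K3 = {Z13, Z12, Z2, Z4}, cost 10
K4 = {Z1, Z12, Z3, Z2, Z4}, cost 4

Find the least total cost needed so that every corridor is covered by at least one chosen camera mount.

K1, K2 cover every corridor at cost 6 + 18 = 24.
Any cover uses at least 2 camera mounts; among all covering selections none totals below 24.
Greedy by coverage-per-cost would pick K4, K1, K2 for 28 — worse than the optimum 24.

24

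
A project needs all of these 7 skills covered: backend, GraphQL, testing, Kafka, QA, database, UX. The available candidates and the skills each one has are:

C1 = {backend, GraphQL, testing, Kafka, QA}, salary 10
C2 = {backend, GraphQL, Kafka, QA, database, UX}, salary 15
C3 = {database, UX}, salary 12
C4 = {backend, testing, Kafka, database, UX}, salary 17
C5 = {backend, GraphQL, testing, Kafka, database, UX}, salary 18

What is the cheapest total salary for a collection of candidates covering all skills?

C1, C3 cover every skill at salary 10 + 12 = 22.
Any cover uses at least 2 candidates; among all covering selections none totals below 22.

22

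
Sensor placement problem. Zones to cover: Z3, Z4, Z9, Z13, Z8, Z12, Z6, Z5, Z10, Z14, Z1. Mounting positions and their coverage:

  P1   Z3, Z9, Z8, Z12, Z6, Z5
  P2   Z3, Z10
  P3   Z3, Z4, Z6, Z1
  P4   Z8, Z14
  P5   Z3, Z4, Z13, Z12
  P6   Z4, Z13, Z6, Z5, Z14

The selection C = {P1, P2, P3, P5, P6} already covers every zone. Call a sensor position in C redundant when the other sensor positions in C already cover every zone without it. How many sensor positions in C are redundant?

Drop P1: Z9, Z8 uncovered — not redundant.
Drop P2: Z10 uncovered — not redundant.
Drop P3: Z1 uncovered — not redundant.
Drop P5: the rest still cover every zone — redundant.
Drop P6: Z14 uncovered — not redundant.
1 redundant: P5.

1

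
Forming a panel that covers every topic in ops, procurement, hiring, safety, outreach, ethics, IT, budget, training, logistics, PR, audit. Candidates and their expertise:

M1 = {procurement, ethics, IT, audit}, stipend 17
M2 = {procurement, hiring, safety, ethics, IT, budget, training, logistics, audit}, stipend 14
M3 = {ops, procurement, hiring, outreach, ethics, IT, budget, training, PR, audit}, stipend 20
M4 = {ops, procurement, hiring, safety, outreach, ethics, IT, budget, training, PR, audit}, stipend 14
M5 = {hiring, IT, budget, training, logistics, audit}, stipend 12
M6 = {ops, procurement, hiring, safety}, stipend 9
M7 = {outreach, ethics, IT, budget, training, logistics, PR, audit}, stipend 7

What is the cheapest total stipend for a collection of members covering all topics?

16

M6, M7 cover every topic at stipend 9 + 7 = 16.
Any cover uses at least 2 members; among all covering selections none totals below 16.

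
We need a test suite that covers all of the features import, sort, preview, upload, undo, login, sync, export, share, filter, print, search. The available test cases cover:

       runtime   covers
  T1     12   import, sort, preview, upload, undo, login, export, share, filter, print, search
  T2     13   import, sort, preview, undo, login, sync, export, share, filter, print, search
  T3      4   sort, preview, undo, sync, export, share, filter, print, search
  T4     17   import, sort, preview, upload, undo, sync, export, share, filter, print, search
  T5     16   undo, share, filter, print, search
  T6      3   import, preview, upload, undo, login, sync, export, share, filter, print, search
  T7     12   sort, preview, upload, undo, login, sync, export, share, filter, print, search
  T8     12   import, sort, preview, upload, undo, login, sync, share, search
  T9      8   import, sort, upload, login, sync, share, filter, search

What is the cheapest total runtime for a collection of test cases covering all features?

7

T3, T6 cover every feature at runtime 4 + 3 = 7.
Any cover uses at least 2 test cases; among all covering selections none totals below 7.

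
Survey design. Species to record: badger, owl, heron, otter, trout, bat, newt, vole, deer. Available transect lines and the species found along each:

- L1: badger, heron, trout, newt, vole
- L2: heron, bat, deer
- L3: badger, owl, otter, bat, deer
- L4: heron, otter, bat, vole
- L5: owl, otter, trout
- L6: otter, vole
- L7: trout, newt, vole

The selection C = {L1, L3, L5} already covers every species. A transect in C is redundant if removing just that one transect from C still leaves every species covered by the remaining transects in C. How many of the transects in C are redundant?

1

Drop L1: heron, newt, vole uncovered — not redundant.
Drop L3: bat, deer uncovered — not redundant.
Drop L5: the rest still cover every species — redundant.
1 redundant: L5.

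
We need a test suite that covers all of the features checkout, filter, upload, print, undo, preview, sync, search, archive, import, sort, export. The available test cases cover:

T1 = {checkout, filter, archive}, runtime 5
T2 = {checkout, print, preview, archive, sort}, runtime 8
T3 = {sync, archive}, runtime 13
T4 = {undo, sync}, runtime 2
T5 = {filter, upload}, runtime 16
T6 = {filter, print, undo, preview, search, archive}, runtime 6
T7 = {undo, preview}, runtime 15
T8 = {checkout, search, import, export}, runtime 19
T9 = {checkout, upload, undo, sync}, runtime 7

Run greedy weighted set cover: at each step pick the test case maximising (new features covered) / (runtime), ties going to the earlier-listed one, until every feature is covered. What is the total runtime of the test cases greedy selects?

Pick 1: T4 adds 2 new (undo, sync) at runtime 2 (ratio 2/2).
Pick 2: T6 adds 5 new (filter, print, preview, search, archive) at runtime 6 (ratio 5/6).
Pick 3: T9 adds 2 new (checkout, upload) at runtime 7 (ratio 2/7).
Pick 4: T2 adds 1 new (sort) at runtime 8 (ratio 1/8).
Pick 5: T8 adds 2 new (import, export) at runtime 19 (ratio 2/19).
Greedy total runtime: 2 + 6 + 7 + 8 + 19 = 42. (The true optimum is 39, so greedy overshoots here.)

42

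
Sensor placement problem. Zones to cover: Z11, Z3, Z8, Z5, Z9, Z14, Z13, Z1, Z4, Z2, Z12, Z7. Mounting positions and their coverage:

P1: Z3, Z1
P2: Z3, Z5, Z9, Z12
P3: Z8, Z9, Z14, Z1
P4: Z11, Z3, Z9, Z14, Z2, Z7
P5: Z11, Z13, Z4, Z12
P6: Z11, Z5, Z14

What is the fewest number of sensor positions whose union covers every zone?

4

P2, P3, P4, P5 together cover {Z11, Z3, Z8, Z5, Z9, Z14, Z13, Z1, Z4, Z2, Z12, Z7} — every zone.
No 3 of the 6 sensor positions cover everything (all 20 triples fall short), so 4 is minimum.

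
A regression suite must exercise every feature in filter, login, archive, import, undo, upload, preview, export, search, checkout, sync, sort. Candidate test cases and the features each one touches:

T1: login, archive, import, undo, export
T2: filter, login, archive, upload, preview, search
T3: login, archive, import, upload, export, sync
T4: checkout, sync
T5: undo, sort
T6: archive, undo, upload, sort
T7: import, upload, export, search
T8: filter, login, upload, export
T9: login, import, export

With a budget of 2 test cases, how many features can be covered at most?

Choosing T1, T2 covers {filter, login, archive, import, undo, upload, preview, export, search} — 9 features.
No choice of 2 test cases does better; here checkout, sync, sort are left uncovered.

9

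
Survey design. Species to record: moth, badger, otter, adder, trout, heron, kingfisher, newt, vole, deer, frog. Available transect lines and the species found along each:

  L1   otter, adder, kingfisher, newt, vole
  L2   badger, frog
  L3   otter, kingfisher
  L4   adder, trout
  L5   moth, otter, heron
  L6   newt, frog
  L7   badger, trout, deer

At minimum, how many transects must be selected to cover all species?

4

L1, L2, L5, L7 together cover {moth, badger, otter, adder, trout, heron, kingfisher, newt, vole, deer, frog} — every species.
No 3 of the 7 transects cover everything (all 35 triples fall short), so 4 is minimum.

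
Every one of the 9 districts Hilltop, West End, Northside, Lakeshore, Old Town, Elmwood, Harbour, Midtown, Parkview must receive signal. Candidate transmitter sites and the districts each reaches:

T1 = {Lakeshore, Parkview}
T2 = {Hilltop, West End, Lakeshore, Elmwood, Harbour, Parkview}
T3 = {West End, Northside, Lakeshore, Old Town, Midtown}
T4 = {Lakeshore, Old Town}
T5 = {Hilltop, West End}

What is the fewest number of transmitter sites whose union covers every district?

T2, T3 together cover {Hilltop, West End, Northside, Lakeshore, Old Town, Elmwood, Harbour, Midtown, Parkview} — every district.
No single transmitter site contains all 9 districts, so 2 is optimal.

2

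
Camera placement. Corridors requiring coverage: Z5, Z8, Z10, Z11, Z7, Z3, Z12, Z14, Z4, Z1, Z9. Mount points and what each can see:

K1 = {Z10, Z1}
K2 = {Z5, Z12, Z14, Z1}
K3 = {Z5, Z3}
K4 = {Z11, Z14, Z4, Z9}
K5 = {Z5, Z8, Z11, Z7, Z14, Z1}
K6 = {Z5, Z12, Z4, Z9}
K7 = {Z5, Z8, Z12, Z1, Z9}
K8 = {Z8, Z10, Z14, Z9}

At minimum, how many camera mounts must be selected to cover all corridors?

4

K1, K3, K5, K6 together cover {Z5, Z8, Z10, Z11, Z7, Z3, Z12, Z14, Z4, Z1, Z9} — every corridor.
No 3 of the 8 camera mounts cover everything (all 56 triples fall short), so 4 is minimum.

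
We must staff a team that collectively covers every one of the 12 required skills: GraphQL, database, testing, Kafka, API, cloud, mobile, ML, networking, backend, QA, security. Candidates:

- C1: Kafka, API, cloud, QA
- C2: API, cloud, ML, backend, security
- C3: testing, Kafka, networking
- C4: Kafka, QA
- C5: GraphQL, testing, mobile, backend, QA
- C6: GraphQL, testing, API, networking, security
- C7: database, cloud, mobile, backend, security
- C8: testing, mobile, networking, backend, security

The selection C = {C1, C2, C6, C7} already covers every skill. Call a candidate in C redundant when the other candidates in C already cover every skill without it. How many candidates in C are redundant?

0

Drop C1: Kafka, QA uncovered — not redundant.
Drop C2: ML uncovered — not redundant.
Drop C6: GraphQL, testing, networking uncovered — not redundant.
Drop C7: database, mobile uncovered — not redundant.
None of the candidates in C is redundant.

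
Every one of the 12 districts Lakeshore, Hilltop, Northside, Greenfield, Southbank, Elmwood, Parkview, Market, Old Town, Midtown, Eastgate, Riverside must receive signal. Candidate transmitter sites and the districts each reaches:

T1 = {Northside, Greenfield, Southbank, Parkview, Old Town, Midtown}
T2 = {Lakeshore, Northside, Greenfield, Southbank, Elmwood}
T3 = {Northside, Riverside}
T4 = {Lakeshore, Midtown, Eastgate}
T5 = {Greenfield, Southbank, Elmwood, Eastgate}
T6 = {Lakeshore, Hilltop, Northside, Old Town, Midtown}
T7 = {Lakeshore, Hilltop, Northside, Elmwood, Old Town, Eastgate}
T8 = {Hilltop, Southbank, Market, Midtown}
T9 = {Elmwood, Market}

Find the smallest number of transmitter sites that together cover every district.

T1, T3, T7, T8 together cover {Lakeshore, Hilltop, Northside, Greenfield, Southbank, Elmwood, Parkview, Market, Old Town, Midtown, Eastgate, Riverside} — every district.
No 3 of the 9 transmitter sites cover everything (all 84 triples fall short), so 4 is minimum.

4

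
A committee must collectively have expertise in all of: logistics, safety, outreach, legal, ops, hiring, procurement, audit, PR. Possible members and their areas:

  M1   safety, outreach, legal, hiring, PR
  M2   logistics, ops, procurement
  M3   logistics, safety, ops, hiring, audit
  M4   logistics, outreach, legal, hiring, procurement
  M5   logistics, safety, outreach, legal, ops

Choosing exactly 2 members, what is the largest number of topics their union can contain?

8

Choosing M1, M2 covers {logistics, safety, outreach, legal, ops, hiring, procurement, PR} — 8 topics.
No choice of 2 members does better; here audit is left uncovered.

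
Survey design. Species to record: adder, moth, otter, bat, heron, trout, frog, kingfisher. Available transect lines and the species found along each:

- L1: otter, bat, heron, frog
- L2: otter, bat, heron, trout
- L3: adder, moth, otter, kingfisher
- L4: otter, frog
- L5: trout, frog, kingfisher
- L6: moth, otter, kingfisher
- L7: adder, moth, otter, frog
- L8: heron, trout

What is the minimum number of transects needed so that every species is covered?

3

L1, L2, L3 together cover {adder, moth, otter, bat, heron, trout, frog, kingfisher} — every species.
No 2 of the 8 transects cover everything (all 28 pairs fall short), so 3 is minimum.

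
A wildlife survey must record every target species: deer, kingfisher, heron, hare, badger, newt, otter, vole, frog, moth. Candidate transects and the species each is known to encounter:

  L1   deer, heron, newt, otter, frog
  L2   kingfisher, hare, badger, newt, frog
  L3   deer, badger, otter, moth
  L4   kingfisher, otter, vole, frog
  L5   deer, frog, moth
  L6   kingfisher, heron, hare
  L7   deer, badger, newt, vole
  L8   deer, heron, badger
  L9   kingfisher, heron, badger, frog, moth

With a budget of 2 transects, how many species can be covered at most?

8

Choosing L1, L2 covers {deer, kingfisher, heron, hare, badger, newt, otter, frog} — 8 species.
No choice of 2 transects does better; here vole, moth are left uncovered.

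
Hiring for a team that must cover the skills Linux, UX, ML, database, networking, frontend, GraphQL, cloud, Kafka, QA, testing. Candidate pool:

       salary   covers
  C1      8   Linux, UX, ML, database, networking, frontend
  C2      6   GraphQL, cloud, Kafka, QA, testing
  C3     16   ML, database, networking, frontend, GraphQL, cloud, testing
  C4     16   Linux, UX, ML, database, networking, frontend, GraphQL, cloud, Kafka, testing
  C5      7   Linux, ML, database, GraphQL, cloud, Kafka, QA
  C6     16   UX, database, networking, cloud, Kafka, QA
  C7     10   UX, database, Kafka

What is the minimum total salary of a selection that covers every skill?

C1, C2 cover every skill at salary 8 + 6 = 14.
Any cover uses at least 2 candidates; among all covering selections none totals below 14.
Greedy by coverage-per-salary would pick C5, C1, C2 for 21 — worse than the optimum 14.

14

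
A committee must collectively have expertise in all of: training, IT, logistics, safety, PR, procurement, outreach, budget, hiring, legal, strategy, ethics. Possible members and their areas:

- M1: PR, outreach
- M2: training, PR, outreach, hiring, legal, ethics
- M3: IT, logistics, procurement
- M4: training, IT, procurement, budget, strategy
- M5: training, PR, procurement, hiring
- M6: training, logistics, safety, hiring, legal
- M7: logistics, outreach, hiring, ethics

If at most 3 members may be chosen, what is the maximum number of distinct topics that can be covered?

Choosing M2, M4, M6 covers {training, IT, logistics, safety, PR, procurement, outreach, budget, hiring, legal, strategy, ethics} — 12 topics.
That is all 12 topics.

12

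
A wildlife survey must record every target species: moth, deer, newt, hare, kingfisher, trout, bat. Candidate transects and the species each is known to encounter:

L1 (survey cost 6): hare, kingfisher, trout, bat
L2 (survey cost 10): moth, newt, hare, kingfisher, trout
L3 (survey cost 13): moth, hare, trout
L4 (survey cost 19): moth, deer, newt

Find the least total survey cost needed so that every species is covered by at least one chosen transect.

25

L1, L4 cover every species at survey cost 6 + 19 = 25.
Any cover uses at least 2 transects; among all covering selections none totals below 25.
Greedy by coverage-per-survey cost would pick L1, L2, L4 for 35 — worse than the optimum 25.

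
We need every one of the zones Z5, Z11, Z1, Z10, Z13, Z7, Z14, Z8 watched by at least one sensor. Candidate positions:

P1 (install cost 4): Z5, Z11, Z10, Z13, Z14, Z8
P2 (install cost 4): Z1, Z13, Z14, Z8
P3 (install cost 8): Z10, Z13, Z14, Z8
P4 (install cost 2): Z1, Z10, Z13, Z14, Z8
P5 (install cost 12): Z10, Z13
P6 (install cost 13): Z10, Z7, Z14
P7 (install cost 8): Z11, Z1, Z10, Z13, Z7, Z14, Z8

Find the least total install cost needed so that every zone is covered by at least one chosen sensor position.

P1, P7 cover every zone at install cost 4 + 8 = 12.
Any cover uses at least 2 sensor positions; among all covering selections none totals below 12.
Greedy by coverage-per-install cost would pick P4, P1, P7 for 14 — worse than the optimum 12.

12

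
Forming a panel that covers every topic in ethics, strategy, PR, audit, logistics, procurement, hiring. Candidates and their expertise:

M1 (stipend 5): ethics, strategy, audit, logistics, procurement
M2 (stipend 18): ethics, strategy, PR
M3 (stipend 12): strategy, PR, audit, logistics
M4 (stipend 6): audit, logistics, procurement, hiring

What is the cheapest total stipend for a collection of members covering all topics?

23

M1, M3, M4 cover every topic at stipend 5 + 12 + 6 = 23.
Any cover uses at least 2 members; among all covering selections none totals below 23.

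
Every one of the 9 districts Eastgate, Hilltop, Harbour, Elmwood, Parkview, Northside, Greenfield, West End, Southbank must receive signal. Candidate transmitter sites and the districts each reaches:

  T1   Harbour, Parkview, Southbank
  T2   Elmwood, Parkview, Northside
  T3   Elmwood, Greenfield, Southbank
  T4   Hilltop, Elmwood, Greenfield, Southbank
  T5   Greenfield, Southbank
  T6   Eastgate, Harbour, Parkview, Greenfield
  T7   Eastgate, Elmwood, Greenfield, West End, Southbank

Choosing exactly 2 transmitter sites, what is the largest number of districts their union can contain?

7

Choosing T1, T7 covers {Eastgate, Harbour, Elmwood, Parkview, Greenfield, West End, Southbank} — 7 districts.
No choice of 2 transmitter sites does better; here Hilltop, Northside are left uncovered.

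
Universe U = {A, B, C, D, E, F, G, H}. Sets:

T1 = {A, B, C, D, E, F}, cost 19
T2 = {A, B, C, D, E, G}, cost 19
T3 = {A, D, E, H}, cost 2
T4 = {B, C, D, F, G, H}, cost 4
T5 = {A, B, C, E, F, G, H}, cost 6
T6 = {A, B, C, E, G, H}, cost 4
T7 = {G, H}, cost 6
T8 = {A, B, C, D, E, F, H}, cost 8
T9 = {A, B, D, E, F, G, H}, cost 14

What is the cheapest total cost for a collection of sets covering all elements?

6

T3, T4 cover every element at cost 2 + 4 = 6.
Any cover uses at least 2 sets; among all covering selections none totals below 6.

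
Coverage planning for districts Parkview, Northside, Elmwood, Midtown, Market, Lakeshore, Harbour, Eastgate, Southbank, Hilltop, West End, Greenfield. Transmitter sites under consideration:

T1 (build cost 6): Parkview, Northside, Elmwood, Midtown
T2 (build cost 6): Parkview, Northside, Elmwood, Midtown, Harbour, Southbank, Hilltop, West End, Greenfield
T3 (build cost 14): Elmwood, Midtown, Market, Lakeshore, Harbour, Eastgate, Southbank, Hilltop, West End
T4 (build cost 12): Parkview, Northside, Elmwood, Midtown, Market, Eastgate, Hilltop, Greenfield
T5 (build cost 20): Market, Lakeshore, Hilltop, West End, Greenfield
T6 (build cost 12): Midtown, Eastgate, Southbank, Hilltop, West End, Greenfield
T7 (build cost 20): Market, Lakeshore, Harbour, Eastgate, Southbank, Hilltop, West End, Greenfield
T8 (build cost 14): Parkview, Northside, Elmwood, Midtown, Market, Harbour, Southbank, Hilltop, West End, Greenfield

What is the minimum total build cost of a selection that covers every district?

T2, T3 cover every district at build cost 6 + 14 = 20.
Any cover uses at least 2 transmitter sites; among all covering selections none totals below 20.

20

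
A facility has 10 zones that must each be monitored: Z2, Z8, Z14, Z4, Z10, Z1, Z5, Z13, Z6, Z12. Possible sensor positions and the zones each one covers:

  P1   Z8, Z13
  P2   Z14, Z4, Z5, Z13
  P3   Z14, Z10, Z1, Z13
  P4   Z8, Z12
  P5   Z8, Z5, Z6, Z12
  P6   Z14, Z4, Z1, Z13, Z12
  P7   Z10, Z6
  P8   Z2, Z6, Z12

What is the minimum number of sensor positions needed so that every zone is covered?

4

P1, P2, P3, P8 together cover {Z2, Z8, Z14, Z4, Z10, Z1, Z5, Z13, Z6, Z12} — every zone.
No 3 of the 8 sensor positions cover everything (all 56 triples fall short), so 4 is minimum.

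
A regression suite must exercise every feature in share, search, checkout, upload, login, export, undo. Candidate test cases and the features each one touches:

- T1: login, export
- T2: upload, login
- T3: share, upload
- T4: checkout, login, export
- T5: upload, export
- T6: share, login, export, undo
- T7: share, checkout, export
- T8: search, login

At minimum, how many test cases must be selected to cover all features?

4

T2, T4, T6, T8 together cover {share, search, checkout, upload, login, export, undo} — every feature.
No 3 of the 8 test cases cover everything (all 56 triples fall short), so 4 is minimum.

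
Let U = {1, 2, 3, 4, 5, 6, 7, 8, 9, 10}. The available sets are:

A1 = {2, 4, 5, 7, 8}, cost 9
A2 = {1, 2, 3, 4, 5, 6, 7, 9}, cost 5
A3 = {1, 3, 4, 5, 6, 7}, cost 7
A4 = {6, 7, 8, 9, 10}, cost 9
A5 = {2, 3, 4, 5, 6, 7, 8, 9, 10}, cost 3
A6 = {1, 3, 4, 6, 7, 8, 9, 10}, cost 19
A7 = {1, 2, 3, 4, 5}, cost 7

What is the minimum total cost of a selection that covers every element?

8

A2, A5 cover every element at cost 5 + 3 = 8.
Any cover uses at least 2 sets; among all covering selections none totals below 8.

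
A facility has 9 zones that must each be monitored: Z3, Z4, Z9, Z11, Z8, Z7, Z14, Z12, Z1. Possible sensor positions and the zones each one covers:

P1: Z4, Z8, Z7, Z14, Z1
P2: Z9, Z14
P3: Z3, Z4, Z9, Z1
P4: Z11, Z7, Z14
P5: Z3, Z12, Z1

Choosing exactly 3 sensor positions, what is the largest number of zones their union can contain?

8

Choosing P1, P2, P5 covers {Z3, Z4, Z9, Z8, Z7, Z14, Z12, Z1} — 8 zones.
No choice of 3 sensor positions does better; here Z11 is left uncovered.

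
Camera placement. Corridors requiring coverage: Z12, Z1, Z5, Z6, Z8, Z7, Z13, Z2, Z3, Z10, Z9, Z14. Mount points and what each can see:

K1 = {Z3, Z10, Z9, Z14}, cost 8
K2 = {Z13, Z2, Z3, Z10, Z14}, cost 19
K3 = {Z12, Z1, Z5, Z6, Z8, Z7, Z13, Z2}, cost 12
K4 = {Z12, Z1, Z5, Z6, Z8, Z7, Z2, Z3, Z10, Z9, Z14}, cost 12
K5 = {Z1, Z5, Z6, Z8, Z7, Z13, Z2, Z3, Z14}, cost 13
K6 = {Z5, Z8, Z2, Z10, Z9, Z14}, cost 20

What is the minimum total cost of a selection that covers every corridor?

20

K1, K3 cover every corridor at cost 8 + 12 = 20.
Any cover uses at least 2 camera mounts; among all covering selections none totals below 20.
Greedy by coverage-per-cost would pick K4, K3 for 24 — worse than the optimum 20.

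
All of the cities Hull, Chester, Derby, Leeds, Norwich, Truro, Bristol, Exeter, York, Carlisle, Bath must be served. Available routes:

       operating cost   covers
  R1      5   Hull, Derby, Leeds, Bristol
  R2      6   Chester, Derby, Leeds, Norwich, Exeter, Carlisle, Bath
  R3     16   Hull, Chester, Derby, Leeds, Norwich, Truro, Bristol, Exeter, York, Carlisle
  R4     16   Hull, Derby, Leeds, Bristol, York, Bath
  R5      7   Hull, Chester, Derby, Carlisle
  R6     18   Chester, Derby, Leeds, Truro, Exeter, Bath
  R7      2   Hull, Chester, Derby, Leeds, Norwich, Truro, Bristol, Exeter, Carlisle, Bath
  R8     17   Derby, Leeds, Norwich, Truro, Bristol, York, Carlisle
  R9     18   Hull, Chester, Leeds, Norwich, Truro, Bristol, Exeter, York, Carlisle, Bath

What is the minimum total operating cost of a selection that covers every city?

R3, R7 cover every city at operating cost 16 + 2 = 18.
Any cover uses at least 2 routes; among all covering selections none totals below 18.

18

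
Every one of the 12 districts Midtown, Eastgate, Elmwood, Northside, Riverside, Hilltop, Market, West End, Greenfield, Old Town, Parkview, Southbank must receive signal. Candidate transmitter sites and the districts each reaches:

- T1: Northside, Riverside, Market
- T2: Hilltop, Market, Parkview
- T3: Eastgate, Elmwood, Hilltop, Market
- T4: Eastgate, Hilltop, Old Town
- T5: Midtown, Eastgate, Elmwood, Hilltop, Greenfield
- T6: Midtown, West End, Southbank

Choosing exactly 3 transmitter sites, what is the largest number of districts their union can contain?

10

Choosing T1, T5, T6 covers {Midtown, Eastgate, Elmwood, Northside, Riverside, Hilltop, Market, West End, Greenfield, Southbank} — 10 districts.
No choice of 3 transmitter sites does better; here Old Town, Parkview are left uncovered.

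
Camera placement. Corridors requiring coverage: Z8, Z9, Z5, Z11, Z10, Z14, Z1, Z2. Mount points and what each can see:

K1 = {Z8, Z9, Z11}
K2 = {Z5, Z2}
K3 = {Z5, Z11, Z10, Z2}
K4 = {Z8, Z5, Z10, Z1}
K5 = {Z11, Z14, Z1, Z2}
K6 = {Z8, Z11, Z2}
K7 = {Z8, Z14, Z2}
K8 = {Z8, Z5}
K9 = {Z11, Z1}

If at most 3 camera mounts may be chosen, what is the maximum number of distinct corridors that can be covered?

8

Choosing K1, K3, K5 covers {Z8, Z9, Z5, Z11, Z10, Z14, Z1, Z2} — 8 corridors.
That is all 8 corridors.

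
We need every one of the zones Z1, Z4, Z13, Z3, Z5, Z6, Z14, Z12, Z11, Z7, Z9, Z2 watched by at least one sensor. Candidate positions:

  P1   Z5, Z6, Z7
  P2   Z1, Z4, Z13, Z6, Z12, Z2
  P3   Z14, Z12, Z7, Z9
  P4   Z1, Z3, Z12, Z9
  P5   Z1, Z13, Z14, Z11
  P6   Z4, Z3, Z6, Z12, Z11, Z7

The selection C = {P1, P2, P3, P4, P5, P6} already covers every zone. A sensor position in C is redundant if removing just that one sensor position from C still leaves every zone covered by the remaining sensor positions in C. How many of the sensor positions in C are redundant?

4

Drop P1: Z5 uncovered — not redundant.
Drop P2: Z2 uncovered — not redundant.
Drop P3: the rest still cover every zone — redundant.
Drop P4: the rest still cover every zone — redundant.
Drop P5: the rest still cover every zone — redundant.
Drop P6: the rest still cover every zone — redundant.
4 redundant: P3, P4, P5, P6.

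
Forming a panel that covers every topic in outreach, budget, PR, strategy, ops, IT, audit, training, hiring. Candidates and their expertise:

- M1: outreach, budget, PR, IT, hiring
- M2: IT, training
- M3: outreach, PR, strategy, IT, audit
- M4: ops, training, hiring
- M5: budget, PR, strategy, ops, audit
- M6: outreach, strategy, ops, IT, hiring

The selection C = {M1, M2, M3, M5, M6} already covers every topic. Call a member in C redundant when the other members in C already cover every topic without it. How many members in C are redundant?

4

Drop M1: the rest still cover every topic — redundant.
Drop M2: training uncovered — not redundant.
Drop M3: the rest still cover every topic — redundant.
Drop M5: the rest still cover every topic — redundant.
Drop M6: the rest still cover every topic — redundant.
4 redundant: M1, M3, M5, M6.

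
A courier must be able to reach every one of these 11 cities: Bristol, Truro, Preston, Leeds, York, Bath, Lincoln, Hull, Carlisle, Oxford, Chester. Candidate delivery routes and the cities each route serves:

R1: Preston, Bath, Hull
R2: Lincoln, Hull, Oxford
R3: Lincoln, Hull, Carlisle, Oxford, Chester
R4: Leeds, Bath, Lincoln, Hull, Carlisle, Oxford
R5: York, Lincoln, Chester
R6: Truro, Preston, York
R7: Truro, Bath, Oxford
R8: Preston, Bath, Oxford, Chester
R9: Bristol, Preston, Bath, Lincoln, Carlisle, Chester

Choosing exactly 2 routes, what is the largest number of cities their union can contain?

9

Choosing R4, R6 covers {Truro, Preston, Leeds, York, Bath, Lincoln, Hull, Carlisle, Oxford} — 9 cities.
No choice of 2 routes does better; here Bristol, Chester are left uncovered.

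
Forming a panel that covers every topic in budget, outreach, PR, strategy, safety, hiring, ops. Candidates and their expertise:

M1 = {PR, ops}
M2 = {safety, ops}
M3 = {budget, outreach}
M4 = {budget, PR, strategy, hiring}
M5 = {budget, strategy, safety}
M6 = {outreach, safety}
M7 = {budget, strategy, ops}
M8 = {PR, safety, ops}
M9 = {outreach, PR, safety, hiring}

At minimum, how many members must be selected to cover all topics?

M7, M9 together cover {budget, outreach, PR, strategy, safety, hiring, ops} — every topic.
No single member contains all 7 topics, so 2 is optimal.

2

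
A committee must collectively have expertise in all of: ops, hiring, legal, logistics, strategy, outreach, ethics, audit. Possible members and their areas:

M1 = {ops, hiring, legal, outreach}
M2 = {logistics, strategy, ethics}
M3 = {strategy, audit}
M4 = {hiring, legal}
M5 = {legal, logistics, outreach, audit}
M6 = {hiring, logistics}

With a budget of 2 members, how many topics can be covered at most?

7

Choosing M1, M2 covers {ops, hiring, legal, logistics, strategy, outreach, ethics} — 7 topics.
No choice of 2 members does better; here audit is left uncovered.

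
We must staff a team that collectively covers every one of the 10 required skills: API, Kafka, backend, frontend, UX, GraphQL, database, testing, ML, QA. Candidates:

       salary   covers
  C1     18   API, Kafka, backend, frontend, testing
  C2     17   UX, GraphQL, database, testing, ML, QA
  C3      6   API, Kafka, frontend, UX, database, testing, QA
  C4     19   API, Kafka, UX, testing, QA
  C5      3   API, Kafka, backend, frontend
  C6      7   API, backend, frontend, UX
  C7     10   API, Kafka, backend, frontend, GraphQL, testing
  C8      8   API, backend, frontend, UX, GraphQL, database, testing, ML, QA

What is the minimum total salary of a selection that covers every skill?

C5, C8 cover every skill at salary 3 + 8 = 11.
Any cover uses at least 2 candidates; among all covering selections none totals below 11.

11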